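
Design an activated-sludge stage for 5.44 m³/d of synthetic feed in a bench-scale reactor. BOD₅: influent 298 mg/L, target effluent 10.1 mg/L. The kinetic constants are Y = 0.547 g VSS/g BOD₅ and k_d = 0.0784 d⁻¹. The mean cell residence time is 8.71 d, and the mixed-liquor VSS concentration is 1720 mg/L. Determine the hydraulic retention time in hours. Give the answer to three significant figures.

τ ≈ 11.4 h

Steady-state biomass mass balance: V·X·(1 + k_d·θ_c) = Y·Q·(S₀ − S)·θ_c, so V = 0.547 × 5.44 × (298 − 10.1) × 8.71 / [1720 × (1 + 0.0784 × 8.71)] = 7.46×10^3 / 2895 = 2.578 m³.
Hydraulic retention time τ = V/Q = 2.578 / 5.44 = 0.4739 d = 11.37 h.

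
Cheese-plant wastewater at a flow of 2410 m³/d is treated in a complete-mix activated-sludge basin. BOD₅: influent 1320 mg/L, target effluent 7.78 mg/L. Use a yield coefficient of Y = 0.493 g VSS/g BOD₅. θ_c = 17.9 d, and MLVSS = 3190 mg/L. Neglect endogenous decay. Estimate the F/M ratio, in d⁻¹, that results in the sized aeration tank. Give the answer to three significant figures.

Biomass mass balance (decay neglected): V·X = Y·Q·(S₀ − S)·θ_c, so V = 0.493 × 2410 × (1320 − 7.78) × 17.9 / 3190 = 8748 m³.
Food-to-microorganism ratio F/M = Q S₀ / (V X) = 2410 × 1320 / (8748 × 3190) = 0.1140 d⁻¹.

F/M ≈ 0.114 d⁻¹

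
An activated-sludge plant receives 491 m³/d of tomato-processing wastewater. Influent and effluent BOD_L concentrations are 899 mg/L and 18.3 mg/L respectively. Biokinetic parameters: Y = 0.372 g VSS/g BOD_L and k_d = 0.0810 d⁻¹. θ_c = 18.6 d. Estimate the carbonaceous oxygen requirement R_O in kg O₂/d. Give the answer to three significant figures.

R_O ≈ 341 kg O₂/d

The observed yield is Y_obs = Y/(1 + k_d·θ_c) = 0.372 / (1 + 0.0810 × 18.6) = 0.372 / 2.507 = 0.1484 g VSS per g BOD_L removed.
Mass of BOD_L removed per day: Q(S₀ − S) = 491 × 880.7 g/m³ = 432.4 kg/d.
Biomass synthesised: P_X = Y_obs × 432.4 = 64.18 kg VSS/d.
Carbonaceous O₂ demand = substrate oxidised − cell-mass equivalent = 432.4 − 1.42 × 64.18 = 341.3 kg O₂/d.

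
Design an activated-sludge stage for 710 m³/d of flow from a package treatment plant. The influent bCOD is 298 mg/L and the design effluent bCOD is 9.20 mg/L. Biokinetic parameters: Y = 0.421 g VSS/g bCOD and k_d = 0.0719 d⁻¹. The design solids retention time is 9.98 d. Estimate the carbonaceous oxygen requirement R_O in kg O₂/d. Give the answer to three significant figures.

R_O ≈ 134 kg O₂/d

The observed yield is Y_obs = Y/(1 + k_d·θ_c) = 0.421 / (1 + 0.0719 × 9.98) = 0.421 / 1.718 = 0.2451 g VSS per g bCOD removed.
Mass of bCOD removed per day: Q(S₀ − S) = 710 × 288.8 g/m³ = 205.0 kg/d.
Biomass synthesised: P_X = Y_obs × 205.0 = 50.26 kg VSS/d.
R_O = Q·(S₀ − S) − 1.42·P_X = 205.0 − 1.42 × 50.26 = 133.7 kg O₂/d.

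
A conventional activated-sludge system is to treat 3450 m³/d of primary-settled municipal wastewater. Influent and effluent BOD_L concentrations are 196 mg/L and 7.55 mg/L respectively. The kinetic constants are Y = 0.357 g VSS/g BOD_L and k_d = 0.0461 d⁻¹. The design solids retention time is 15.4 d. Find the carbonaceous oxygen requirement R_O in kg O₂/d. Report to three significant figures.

The observed yield is Y_obs = Y/(1 + k_d·θ_c) = 0.357 / (1 + 0.0461 × 15.4) = 0.357 / 1.710 = 0.2088 g VSS per g BOD_L removed.
Q·(S₀ − S) = 3450 × (196 − 7.55) × 10⁻³ = 650.2 kg/d removed.
P_X = Y_obs·Q·(S₀ − S) = 0.2088 × 650.2 = 135.7 kg VSS/d.
R_O = Q·ΔS − 1.42 P_X = 650.2 − 192.7 = 457.4 kg O₂/d.

R_O ≈ 457 kg O₂/d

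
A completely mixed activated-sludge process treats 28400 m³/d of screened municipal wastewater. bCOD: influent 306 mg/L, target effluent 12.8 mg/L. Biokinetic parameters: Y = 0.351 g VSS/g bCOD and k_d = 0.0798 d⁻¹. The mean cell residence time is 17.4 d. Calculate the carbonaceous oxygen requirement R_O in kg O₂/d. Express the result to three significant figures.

Observed yield with endogenous decay: Y_obs = Y / (1 + k_d·θ_c) = 0.351 / (1 + 0.0798 × 17.4) = 0.351 / 2.389 = 0.1470 g VSS/g bCOD.
Substrate removed = Q·(S₀ − S) = 28400 m³/d × (306 − 12.8) g/m³ = 8.33×10^6 g/d = 8327 kg/d.
Biomass synthesised: P_X = Y_obs × 8327 = 1224 kg VSS/d.
R_O = Q·ΔS − 1.42 P_X = 8327 − 1738 = 6589 kg O₂/d.

R_O ≈ 6590 kg O₂/d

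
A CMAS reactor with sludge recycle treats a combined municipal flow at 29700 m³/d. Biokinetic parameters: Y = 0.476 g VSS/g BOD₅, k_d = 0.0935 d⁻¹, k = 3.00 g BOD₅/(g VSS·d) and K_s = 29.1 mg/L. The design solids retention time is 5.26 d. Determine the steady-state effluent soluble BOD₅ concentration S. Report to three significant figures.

S ≈ 7.21 mg/L

From the Monod/SRT balance for a CMAS, S = K_s·(1+k_d θ_c)/[θ_c·(Y k − k_d) − 1] = 29.1 × (1 + 0.0935 × 5.26) / [5.26 × (0.476 × 3.00 − 0.0935) − 1] = 43.41 / 6.019 = 7.212 mg/L.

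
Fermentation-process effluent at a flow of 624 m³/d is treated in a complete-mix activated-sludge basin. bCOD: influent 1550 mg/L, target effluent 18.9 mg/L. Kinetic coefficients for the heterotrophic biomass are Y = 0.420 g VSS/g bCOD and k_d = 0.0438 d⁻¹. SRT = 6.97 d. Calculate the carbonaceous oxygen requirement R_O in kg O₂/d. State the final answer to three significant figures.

R_O ≈ 519 kg O₂/d

Observed yield with endogenous decay: Y_obs = Y / (1 + k_d·θ_c) = 0.420 / (1 + 0.0438 × 6.97) = 0.420 / 1.305 = 0.3218 g VSS/g bCOD.
Mass of bCOD removed per day: Q(S₀ − S) = 624 × 1531 g/m³ = 955.4 kg/d.
Net sludge production P_X = 0.3218 × 955.4 = 307.4 kg VSS/d.
Carbonaceous O₂ demand = substrate oxidised − cell-mass equivalent = 955.4 − 1.42 × 307.4 = 518.9 kg O₂/d.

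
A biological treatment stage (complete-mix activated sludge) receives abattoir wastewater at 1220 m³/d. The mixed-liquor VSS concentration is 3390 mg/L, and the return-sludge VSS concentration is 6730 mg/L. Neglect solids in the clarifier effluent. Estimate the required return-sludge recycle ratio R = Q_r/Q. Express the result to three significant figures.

Mass balance around the secondary clarifier (neglecting effluent solids): R = X / (X_r − X) = 3390 / (6730 − 3390) = 1.015.

R ≈ 1.01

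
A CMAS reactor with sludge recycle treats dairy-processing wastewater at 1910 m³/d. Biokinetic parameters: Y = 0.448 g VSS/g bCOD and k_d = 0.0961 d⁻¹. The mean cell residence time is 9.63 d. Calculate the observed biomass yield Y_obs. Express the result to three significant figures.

Observed yield with endogenous decay: Y_obs = Y / (1 + k_d·θ_c) = 0.448 / (1 + 0.0961 × 9.63) = 0.448 / 1.925 = 0.2327 g VSS/g bCOD.

Y_obs ≈ 0.233 g VSS/g bCOD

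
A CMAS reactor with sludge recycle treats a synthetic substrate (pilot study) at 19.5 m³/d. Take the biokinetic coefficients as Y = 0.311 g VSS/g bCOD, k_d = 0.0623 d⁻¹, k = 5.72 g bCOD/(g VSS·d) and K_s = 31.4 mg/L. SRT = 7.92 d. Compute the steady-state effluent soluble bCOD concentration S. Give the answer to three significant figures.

S ≈ 3.72 mg/L

For a completely mixed reactor with recycle the Lawrence–McCarty relation gives S = K_s·(1 + k_d·θ_c) / [θ_c·(Y·k − k_d) − 1] = 31.4 × (1 + 0.0623 × 7.92) / [7.92 × (0.311 × 5.72 − 0.0623) − 1] = 46.89 / 12.60 = 3.723 mg/L.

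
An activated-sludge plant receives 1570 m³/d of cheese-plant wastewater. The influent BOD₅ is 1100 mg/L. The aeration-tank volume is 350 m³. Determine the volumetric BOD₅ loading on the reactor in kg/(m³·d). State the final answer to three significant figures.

Volumetric loading L_v = Q·S₀ / V = 1570 × 1100 g/m³ / 350.0 m³ = 4934 g/(m³·d) = 4.934 kg BOD₅/(m³·d).

L_v ≈ 4.93 kg BOD₅/(m³·d)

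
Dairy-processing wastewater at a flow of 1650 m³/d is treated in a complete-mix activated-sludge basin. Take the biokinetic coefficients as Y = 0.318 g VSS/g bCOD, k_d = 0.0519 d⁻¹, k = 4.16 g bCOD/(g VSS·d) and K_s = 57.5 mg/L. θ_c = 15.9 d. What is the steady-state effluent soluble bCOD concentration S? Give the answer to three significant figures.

S ≈ 5.46 mg/L

From the Monod/SRT balance for a CMAS, S = K_s·(1+k_d θ_c)/[θ_c·(Y k − k_d) − 1] = 57.5 × (1 + 0.0519 × 15.9) / [15.9 × (0.318 × 4.16 − 0.0519) − 1] = 104.9 / 19.21 = 5.464 mg/L.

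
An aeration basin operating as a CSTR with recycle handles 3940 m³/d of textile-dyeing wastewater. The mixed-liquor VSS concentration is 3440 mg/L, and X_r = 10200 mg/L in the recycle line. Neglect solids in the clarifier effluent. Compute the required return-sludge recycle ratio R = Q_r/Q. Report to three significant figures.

Solids balance on the clarifier gives (1+R)X = R·X_r, so R = X/(X_r − X) = 3440 / (10200 − 3440) = 0.5089.

R ≈ 0.509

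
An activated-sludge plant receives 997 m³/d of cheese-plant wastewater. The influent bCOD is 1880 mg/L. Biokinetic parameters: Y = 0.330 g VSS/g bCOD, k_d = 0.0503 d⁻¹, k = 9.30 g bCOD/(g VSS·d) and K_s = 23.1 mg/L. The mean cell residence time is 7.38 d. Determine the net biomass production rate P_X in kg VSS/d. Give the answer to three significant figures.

For a completely mixed reactor with recycle the Lawrence–McCarty relation gives S = K_s·(1 + k_d·θ_c) / [θ_c·(Y·k − k_d) − 1] = 23.1 × (1 + 0.0503 × 7.38) / [7.38 × (0.330 × 9.30 − 0.0503) − 1] = 31.68 / 21.28 = 1.489 mg/L.
Y_obs = Y / (1 + k_d θ_c) = 0.330 / (1 + 0.0503 × 7.38) = 0.330 / 1.371 = 0.2407.
Q·(S₀ − S) = 997 × (1880 − 1.49) × 10⁻³ = 1873 kg/d removed.
Net biomass production P_X = Y_obs × Q·(S₀ − S) = 0.2407 × 1873 = 450.7 kg VSS/d.

P_X ≈ 451 kg VSS/d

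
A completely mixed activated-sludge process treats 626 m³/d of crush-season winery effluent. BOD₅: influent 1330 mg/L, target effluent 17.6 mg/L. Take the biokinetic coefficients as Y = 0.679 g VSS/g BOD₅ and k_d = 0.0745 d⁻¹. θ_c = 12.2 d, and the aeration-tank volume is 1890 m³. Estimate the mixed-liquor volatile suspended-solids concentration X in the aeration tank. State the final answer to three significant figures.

From V·X·(1 + k_d·θ_c) = Y·Q·(S₀ − S)·θ_c: X = 0.679 × 626 × (1330 − 17.6) × 12.2 / [1890 × (1 + 0.0745 × 12.2)] = 1886 mg/L.

X ≈ 1890 mg/L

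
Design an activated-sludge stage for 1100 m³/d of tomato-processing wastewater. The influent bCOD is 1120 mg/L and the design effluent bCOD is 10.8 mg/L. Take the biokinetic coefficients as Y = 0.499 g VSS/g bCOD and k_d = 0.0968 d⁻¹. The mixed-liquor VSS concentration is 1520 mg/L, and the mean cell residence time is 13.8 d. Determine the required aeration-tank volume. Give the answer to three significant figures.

Steady-state biomass mass balance: V·X·(1 + k_d·θ_c) = Y·Q·(S₀ − S)·θ_c, so V = 0.499 × 1100 × (1120 − 10.8) × 13.8 / [1520 × (1 + 0.0968 × 13.8)] = 8.4×10^6 / 3550 = 2366 m³.

V ≈ 2370 m³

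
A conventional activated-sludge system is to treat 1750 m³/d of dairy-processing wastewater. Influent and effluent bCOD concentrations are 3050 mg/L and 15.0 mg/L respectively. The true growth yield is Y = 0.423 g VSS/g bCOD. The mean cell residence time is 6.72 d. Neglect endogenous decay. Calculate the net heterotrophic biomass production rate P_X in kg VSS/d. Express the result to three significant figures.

P_X ≈ 2250 kg VSS/d

No decay correction is needed, so Y_obs = Y = 0.423.
Q·(S₀ − S) = 1750 × (3050 − 15.0) × 10⁻³ = 5311 kg/d removed.
Biomass produced: P_X = Y_obs·Q·ΔS = 0.4230 × 5311 ≈ 2247 kg VSS/d.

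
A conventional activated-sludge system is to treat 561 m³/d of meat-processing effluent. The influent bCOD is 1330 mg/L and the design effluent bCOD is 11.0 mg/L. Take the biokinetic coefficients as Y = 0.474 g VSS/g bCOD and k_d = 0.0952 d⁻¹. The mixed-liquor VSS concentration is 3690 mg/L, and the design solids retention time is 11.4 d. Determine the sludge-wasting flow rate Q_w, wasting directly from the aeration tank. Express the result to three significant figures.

Steady-state biomass mass balance: V·X·(1 + k_d·θ_c) = Y·Q·(S₀ − S)·θ_c, so V = 0.474 × 561 × (1330 − 11.0) × 11.4 / [3690 × (1 + 0.0952 × 11.4)] = 4×10^6 / 7695 = 519.6 m³.
Wasting from the aeration tank: Q_w = V / θ_c = 519.6 / 11.4 = 45.58 m³/d.

Q_w ≈ 45.6 m³/d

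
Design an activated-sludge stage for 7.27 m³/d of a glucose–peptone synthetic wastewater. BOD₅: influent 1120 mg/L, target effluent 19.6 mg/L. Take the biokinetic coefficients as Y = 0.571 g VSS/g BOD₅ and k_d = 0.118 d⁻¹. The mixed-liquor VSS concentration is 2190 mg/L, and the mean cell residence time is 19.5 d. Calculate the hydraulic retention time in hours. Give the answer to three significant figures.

From the SRT design equation V = Y Q (S₀−S) θ_c / [X (1 + k_d θ_c)] = 0.571 × 7.27 × (1120 − 19.6) × 19.5 / [2190 × (1 + 0.118 × 19.5)] = 8.91×10^4 / 7229 = 12.32 m³.
τ = V/Q = 12.32/7.27 = 1.695 d, or 40.68 h.

τ ≈ 40.7 h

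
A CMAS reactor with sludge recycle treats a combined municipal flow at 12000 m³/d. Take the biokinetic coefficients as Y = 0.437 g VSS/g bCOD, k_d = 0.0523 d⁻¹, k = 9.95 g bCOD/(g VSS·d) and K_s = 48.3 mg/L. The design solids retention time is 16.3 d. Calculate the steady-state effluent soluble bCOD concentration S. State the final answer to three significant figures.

S ≈ 1.30 mg/L

From the Monod/SRT balance for a CMAS, S = K_s·(1+k_d θ_c)/[θ_c·(Y k − k_d) − 1] = 48.3 × (1 + 0.0523 × 16.3) / [16.3 × (0.437 × 9.95 − 0.0523) − 1] = 89.48 / 69.02 = 1.296 mg/L.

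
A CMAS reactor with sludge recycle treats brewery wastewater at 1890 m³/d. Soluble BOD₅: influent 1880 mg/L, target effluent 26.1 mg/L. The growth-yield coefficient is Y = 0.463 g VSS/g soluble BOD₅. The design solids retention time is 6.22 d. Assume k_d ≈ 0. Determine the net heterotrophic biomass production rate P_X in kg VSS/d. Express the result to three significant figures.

Since k_d ≈ 0, Y_obs = Y = 0.463 g VSS/g soluble BOD₅.
Mass of soluble BOD₅ removed per day: Q(S₀ − S) = 1890 × 1854 g/m³ = 3504 kg/d.
P_X = Y_obs · Q(S₀ − S) = 0.4630 × 3504 = 1622 kg VSS/d.

P_X ≈ 1620 kg VSS/d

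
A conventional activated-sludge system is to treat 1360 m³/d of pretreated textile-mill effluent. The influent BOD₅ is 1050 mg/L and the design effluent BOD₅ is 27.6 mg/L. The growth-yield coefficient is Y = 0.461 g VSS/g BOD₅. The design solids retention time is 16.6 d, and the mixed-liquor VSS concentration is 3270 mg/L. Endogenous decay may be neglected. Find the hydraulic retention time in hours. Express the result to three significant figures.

τ ≈ 57.4 h

With k_d = 0 the design equation reduces to V = Y Q (S₀−S) θ_c / X = 0.461 × 1360 × (1050 − 27.6) × 16.6 / 3270 = 3254 m³.
Hydraulic retention time τ = V/Q = 3254 / 1360 = 2.393 d = 57.42 h.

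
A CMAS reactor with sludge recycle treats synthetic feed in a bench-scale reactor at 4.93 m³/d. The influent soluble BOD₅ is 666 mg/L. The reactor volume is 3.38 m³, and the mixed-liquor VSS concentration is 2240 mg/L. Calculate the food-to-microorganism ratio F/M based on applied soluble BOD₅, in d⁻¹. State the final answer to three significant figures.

F/M ≈ 0.434 d⁻¹

F/M = Q·S₀ / (V·X) = 4.93 × 666 / (3.380 × 2240) = 0.4337 g soluble BOD₅·(g VSS·d)⁻¹.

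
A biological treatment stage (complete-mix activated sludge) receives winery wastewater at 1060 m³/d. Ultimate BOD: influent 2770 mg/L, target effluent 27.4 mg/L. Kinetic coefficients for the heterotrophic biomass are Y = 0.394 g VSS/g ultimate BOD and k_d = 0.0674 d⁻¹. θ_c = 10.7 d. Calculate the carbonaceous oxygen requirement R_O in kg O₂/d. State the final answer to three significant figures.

R_O ≈ 1960 kg O₂/d

Observed yield with endogenous decay: Y_obs = Y / (1 + k_d·θ_c) = 0.394 / (1 + 0.0674 × 10.7) = 0.394 / 1.721 = 0.2289 g VSS/g ultimate BOD.
Substrate removed = Q·(S₀ − S) = 1060 m³/d × (2770 − 27.4) g/m³ = 2.91×10^6 g/d = 2907 kg/d.
P_X = Y_obs·Q·(S₀ − S) = 0.2289 × 2907 = 665.5 kg VSS/d.
R_O = Q·ΔS − 1.42 P_X = 2907 − 945.0 = 1962 kg O₂/d.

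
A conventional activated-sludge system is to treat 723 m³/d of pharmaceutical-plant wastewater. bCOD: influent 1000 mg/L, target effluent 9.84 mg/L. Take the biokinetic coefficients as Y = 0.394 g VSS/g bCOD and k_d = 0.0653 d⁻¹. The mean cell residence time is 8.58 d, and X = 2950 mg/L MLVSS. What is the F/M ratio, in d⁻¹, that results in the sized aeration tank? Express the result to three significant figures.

F/M ≈ 0.466 d⁻¹

Steady-state biomass mass balance: V·X·(1 + k_d·θ_c) = Y·Q·(S₀ − S)·θ_c, so V = 0.394 × 723 × (1000 − 9.84) × 8.58 / [2950 × (1 + 0.0653 × 8.58)] = 2.42×10^6 / 4603 = 525.8 m³.
Food-to-microorganism ratio F/M = Q S₀ / (V X) = 723 × 1000 / (525.8 × 2950) = 0.4661 d⁻¹.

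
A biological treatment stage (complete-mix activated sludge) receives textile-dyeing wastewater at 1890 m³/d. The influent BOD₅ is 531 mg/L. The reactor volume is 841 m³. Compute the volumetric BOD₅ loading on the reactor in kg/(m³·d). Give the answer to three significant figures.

L_v ≈ 1.19 kg BOD₅/(m³·d)

L_v = Q S₀ / V = 1890 × 531 × 10⁻³ / 841.0 = 1.193 kg/(m³·d).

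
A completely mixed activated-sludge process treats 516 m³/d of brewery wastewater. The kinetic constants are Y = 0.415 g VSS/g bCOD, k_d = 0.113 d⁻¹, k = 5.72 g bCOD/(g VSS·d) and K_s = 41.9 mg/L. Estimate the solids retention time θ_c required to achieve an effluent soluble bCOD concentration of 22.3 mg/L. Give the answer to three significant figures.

θ_c ≈ 1.41 d

Specific growth rate at S = 22.3 mg/L: μ = YkS/(K_s+S) = 0.415·5.72·22.3/(41.9+22.3) = 0.8245 d⁻¹.
Then 1/θ_c = μ − k_d = 0.8245 − 0.113 = 0.7115 d⁻¹, giving θ_c = 1.405 d.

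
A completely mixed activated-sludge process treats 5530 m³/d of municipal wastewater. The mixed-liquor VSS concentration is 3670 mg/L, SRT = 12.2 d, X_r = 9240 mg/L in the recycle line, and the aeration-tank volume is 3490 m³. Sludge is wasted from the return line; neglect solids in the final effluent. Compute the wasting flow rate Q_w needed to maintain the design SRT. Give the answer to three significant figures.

θ_c = V·X/(Q_w·X_r) when wasting from the recycle, so Q_w = V·X/(θ_c·X_r) = 3490 × 3670 / (12.2 × 9240) = 113.6 m³/d.

Q_w ≈ 114 m³/d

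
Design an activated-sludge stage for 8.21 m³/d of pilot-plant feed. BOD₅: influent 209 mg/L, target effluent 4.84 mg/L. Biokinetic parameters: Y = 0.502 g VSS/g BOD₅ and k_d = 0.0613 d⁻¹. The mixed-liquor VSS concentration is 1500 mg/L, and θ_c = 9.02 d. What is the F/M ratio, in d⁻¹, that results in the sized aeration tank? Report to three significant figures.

F/M ≈ 0.351 d⁻¹

From the SRT design equation V = Y Q (S₀−S) θ_c / [X (1 + k_d θ_c)] = 0.502 × 8.21 × (209 − 4.84) × 9.02 / [1500 × (1 + 0.0613 × 9.02)] = 7.59×10^3 / 2329 = 3.258 m³.
F/M = applied load / biomass = Q·S₀/(V·X) = 8.21 × 209 / (3.258 × 1500) = 0.3511 d⁻¹.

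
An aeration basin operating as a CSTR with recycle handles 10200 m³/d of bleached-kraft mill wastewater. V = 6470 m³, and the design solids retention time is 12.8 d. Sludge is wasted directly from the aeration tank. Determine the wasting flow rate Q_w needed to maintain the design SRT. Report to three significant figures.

Q_w ≈ 505 m³/d

For wasting at MLVSS concentration, Q_w = V/θ_c = 6470/12.8 = 505.5 m³/d.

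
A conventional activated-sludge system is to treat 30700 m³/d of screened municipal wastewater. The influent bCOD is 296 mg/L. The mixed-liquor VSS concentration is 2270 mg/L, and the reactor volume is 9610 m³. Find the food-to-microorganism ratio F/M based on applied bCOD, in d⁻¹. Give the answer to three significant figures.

F/M ≈ 0.417 d⁻¹

F/M = applied load / biomass = Q·S₀/(V·X) = 30700 × 296 / (9610 × 2270) = 0.4166 d⁻¹.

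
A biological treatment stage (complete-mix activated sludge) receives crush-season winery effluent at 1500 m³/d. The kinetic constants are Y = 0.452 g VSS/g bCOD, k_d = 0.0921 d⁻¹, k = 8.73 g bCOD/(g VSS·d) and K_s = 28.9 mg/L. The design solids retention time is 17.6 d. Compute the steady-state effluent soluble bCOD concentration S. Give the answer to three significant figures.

S ≈ 1.13 mg/L

For a completely mixed reactor with recycle the Lawrence–McCarty relation gives S = K_s·(1 + k_d·θ_c) / [θ_c·(Y·k − k_d) − 1] = 28.9 × (1 + 0.0921 × 17.6) / [17.6 × (0.452 × 8.73 − 0.0921) − 1] = 75.75 / 66.83 = 1.133 mg/L.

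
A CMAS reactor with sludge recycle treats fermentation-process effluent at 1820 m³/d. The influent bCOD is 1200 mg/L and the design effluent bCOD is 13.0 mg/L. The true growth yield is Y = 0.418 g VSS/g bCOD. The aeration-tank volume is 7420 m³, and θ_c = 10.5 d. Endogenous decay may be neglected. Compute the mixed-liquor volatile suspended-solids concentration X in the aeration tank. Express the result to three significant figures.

From V·X = Y·Q·(S₀ − S)·θ_c (decay neglected): X = 0.418 × 1820 × (1200 − 13.0) × 10.5 / 7420 = 1278 mg/L.

X ≈ 1280 mg/L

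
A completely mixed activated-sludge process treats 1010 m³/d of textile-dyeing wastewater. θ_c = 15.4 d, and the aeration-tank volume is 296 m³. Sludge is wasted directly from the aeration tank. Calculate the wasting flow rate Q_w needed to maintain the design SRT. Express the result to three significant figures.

Wasting from the aeration tank: Q_w = V / θ_c = 296.0 / 15.4 = 19.22 m³/d.

Q_w ≈ 19.2 m³/d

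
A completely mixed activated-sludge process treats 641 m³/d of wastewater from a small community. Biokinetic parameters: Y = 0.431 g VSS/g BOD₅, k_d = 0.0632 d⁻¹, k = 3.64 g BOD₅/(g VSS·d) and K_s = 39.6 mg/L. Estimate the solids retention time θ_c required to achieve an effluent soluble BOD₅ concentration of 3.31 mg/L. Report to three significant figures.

Specific growth rate at S = 3.31 mg/L: μ = YkS/(K_s+S) = 0.431·3.64·3.31/(39.6+3.31) = 0.1210 d⁻¹.
Then 1/θ_c = μ − k_d = 0.1210 − 0.0632 = 0.05782 d⁻¹, giving θ_c = 17.30 d.

θ_c ≈ 17.3 d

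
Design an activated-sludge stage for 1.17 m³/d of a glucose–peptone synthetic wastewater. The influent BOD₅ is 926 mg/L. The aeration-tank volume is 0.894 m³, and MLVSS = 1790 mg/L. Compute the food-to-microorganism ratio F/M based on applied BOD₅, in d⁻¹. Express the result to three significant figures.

F/M ≈ 0.677 d⁻¹

Food-to-microorganism ratio F/M = Q S₀ / (V X) = 1.17 × 926 / (0.8940 × 1790) = 0.6770 d⁻¹.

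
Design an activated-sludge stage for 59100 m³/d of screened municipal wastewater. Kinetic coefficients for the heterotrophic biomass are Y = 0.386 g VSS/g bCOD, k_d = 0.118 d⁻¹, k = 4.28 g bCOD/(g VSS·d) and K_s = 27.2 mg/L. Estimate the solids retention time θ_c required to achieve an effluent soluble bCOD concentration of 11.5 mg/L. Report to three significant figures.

From 1/θ_c = Y·k·S/(K_s + S) − k_d: Y·k·S/(K_s+S) = 0.386 × 4.28 × 11.5 / (27.2 + 11.5) = 0.4909 d⁻¹.
1/θ_c = 0.4909 − 0.118 = 0.3729 d⁻¹, so θ_c = 2.681 d.

θ_c ≈ 2.68 d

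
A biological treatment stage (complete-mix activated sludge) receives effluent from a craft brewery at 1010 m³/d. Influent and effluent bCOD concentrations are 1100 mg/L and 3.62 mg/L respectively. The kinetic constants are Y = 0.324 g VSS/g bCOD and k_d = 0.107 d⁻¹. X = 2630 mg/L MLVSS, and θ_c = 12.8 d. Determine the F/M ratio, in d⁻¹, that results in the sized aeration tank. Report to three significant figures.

From the SRT design equation V = Y Q (S₀−S) θ_c / [X (1 + k_d θ_c)] = 0.324 × 1010 × (1100 − 3.62) × 12.8 / [2630 × (1 + 0.107 × 12.8)] = 4.59×10^6 / 6232 = 736.9 m³.
F/M = Q·S₀ / (V·X) = 1010 × 1100 / (736.9 × 2630) = 0.5733 g bCOD·(g VSS·d)⁻¹.

F/M ≈ 0.573 d⁻¹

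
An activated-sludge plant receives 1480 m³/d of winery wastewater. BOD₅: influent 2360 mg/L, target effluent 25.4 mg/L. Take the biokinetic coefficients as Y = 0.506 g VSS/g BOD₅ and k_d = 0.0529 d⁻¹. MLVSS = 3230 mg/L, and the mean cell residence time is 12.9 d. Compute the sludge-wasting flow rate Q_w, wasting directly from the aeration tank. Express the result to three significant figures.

Steady-state biomass mass balance: V·X·(1 + k_d·θ_c) = Y·Q·(S₀ − S)·θ_c, so V = 0.506 × 1480 × (2360 − 25.4) × 12.9 / [3230 × (1 + 0.0529 × 12.9)] = 2.26×10^7 / 5434 = 4150 m³.
For wasting at MLVSS concentration, Q_w = V/θ_c = 4150/12.9 = 321.7 m³/d.

Q_w ≈ 322 m³/d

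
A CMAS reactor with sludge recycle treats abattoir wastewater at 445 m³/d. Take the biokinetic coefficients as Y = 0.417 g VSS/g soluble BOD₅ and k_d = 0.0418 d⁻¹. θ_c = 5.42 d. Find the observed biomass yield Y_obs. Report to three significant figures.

Y_obs ≈ 0.340 g VSS/g soluble BOD₅

Observed yield with endogenous decay: Y_obs = Y / (1 + k_d·θ_c) = 0.417 / (1 + 0.0418 × 5.42) = 0.417 / 1.227 = 0.3400 g VSS/g soluble BOD₅.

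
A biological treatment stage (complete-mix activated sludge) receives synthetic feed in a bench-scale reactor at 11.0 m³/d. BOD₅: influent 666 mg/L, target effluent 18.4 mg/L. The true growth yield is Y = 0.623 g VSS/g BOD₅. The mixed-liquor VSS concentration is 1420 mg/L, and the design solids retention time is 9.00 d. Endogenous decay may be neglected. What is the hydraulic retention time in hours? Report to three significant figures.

τ ≈ 61.4 h

V·X = Y·Q·ΔS·θ_c gives V = 0.623 × 11.0 × (666 − 18.4) × 9.00 / 1420 = 28.13 m³.
HRT = V/Q = 28.13 m³ / 11.0 m³·d⁻¹ = 2.557 d × 24 = 61.37 h.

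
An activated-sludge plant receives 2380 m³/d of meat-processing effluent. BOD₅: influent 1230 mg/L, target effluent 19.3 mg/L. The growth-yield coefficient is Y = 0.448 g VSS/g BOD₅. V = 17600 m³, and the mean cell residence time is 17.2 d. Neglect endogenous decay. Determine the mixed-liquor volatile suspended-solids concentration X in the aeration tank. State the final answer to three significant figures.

X ≈ 1260 mg/L

X = Y·Q·ΔS·θ_c / V = 0.448 × 2380 × (1230 − 19.3) × 17.2 / 17600 = 1262 mg/L.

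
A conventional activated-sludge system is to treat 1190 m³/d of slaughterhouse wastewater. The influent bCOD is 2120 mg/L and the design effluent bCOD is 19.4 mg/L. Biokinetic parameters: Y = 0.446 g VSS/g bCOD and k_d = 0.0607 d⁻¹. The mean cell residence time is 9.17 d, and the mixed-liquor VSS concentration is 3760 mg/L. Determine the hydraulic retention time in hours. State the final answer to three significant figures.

Rearranging the biomass balance for a CMAS with decay, V = Y·Q·ΔS·θ_c / [X·(1+k_d θ_c)] = 0.446 × 1190 × (2120 − 19.4) × 9.17 / [3760 × (1 + 0.0607 × 9.17)] = 1.02×10^7 / 5853 = 1747 m³.
τ = V/Q = 1747/1190 = 1.468 d, or 35.23 h.

τ ≈ 35.2 h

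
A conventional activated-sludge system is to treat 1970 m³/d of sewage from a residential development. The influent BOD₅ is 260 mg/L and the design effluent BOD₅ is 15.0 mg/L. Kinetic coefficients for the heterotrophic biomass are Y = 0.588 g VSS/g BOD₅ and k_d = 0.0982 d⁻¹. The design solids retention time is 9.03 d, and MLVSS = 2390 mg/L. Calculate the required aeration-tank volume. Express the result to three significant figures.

Rearranging the biomass balance for a CMAS with decay, V = Y·Q·ΔS·θ_c / [X·(1+k_d θ_c)] = 0.588 × 1970 × (260 − 15.0) × 9.03 / [2390 × (1 + 0.0982 × 9.03)] = 2.56×10^6 / 4509 = 568.3 m³.

V ≈ 568 m³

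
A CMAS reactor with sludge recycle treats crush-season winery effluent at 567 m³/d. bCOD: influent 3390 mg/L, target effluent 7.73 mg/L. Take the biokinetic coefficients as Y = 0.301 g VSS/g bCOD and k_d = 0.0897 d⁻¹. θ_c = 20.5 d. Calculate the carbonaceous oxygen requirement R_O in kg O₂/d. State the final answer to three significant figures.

Y_obs = Y / (1 + k_d θ_c) = 0.301 / (1 + 0.0897 × 20.5) = 0.301 / 2.839 = 0.1060.
Substrate removed = Q·(S₀ − S) = 567 m³/d × (3390 − 7.73) g/m³ = 1.92×10^6 g/d = 1918 kg/d.
Net sludge production P_X = 0.1060 × 1918 = 203.3 kg VSS/d.
R_O = Q·ΔS − 1.42 P_X = 1918 − 288.7 = 1629 kg O₂/d.

R_O ≈ 1630 kg O₂/d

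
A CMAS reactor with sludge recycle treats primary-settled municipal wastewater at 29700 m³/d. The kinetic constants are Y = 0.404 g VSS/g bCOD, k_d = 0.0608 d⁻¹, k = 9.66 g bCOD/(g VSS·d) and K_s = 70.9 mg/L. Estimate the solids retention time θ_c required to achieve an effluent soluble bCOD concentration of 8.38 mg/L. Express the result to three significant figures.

From 1/θ_c = Y·k·S/(K_s + S) − k_d: Y·k·S/(K_s+S) = 0.404 × 9.66 × 8.38 / (70.9 + 8.38) = 0.4125 d⁻¹.
Then 1/θ_c = μ − k_d = 0.4125 − 0.0608 = 0.3517 d⁻¹, giving θ_c = 2.843 d.

θ_c ≈ 2.84 d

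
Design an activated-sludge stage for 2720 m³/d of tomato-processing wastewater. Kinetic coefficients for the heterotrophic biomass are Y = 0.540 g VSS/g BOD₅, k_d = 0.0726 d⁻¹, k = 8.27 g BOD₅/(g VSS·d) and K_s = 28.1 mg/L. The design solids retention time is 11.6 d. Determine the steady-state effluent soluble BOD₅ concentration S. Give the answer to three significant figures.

S ≈ 1.04 mg/L

From the Monod/SRT balance for a CMAS, S = K_s·(1+k_d θ_c)/[θ_c·(Y k − k_d) − 1] = 28.1 × (1 + 0.0726 × 11.6) / [11.6 × (0.540 × 8.27 − 0.0726) − 1] = 51.76 / 49.96 = 1.036 mg/L.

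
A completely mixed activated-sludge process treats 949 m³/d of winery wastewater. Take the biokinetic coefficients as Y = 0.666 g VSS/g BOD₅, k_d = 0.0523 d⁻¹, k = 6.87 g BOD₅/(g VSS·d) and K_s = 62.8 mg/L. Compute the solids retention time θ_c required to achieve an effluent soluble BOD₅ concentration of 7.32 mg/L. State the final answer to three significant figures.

From 1/θ_c = Y·k·S/(K_s + S) − k_d: Y·k·S/(K_s+S) = 0.666 × 6.87 × 7.32 / (62.8 + 7.32) = 0.4776 d⁻¹.
Then 1/θ_c = μ − k_d = 0.4776 − 0.0523 = 0.4253 d⁻¹, giving θ_c = 2.351 d.

θ_c ≈ 2.35 d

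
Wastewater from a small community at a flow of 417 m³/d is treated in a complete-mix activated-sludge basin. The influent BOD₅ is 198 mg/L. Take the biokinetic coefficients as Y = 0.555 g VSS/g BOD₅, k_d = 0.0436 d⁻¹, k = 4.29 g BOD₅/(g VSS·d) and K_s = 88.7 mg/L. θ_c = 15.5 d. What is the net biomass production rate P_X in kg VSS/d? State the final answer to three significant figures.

From the Monod/SRT balance for a CMAS, S = K_s·(1+k_d θ_c)/[θ_c·(Y k − k_d) − 1] = 88.7 × (1 + 0.0436 × 15.5) / [15.5 × (0.555 × 4.29 − 0.0436) − 1] = 148.6 / 35.23 = 4.219 mg/L.
Y_obs = Y / (1 + k_d θ_c) = 0.555 / (1 + 0.0436 × 15.5) = 0.555 / 1.676 = 0.3312.
Q·(S₀ − S) = 417 × (198 − 4.22) × 10⁻³ = 80.81 kg/d removed.
P_X = Y_obs · Q(S₀ − S) = 0.3312 × 80.81 = 26.76 kg VSS/d.

P_X ≈ 26.8 kg VSS/d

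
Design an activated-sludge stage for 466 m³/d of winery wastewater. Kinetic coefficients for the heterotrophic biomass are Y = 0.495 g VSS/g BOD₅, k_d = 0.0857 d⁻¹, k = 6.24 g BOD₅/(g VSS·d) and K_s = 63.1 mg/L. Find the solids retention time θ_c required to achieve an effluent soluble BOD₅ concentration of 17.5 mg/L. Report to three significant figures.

θ_c ≈ 1.71 d

At the target effluent, Y k S/(K_s+S) = 0.495×6.24×17.5/80.60 = 0.6706 d⁻¹.
1/θ_c = 0.6706 − 0.0857 = 0.5849 d⁻¹, so θ_c = 1.710 d.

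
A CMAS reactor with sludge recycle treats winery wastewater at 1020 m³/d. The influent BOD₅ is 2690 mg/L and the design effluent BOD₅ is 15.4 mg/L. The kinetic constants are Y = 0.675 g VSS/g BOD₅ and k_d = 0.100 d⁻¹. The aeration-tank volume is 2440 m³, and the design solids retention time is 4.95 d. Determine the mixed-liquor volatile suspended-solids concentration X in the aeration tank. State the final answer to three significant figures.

Solving the biomass balance for X: X = Y Q (S₀−S) θ_c / [V (1+k_d θ_c)] = 0.675 × 1020 × (2690 − 15.4) × 4.95 / [2440 × (1 + 0.100 × 4.95)] = 2499 mg/L.

X ≈ 2500 mg/L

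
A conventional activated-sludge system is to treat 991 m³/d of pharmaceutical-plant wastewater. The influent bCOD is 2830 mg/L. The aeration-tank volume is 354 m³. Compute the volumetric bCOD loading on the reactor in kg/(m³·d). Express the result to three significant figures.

Volumetric loading L_v = Q·S₀ / V = 991 × 2830 g/m³ / 354.0 m³ = 7922 g/(m³·d) = 7.922 kg bCOD/(m³·d).

L_v ≈ 7.92 kg bCOD/(m³·d)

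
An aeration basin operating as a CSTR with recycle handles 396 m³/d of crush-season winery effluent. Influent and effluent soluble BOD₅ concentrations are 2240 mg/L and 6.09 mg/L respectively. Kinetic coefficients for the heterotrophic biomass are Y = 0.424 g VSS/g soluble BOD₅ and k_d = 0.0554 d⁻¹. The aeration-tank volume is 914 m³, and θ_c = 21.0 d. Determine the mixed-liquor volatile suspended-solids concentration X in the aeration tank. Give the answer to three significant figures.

Solving the biomass balance for X: X = Y Q (S₀−S) θ_c / [V (1+k_d θ_c)] = 0.424 × 396 × (2240 − 6.09) × 21.0 / [914 × (1 + 0.0554 × 21.0)] = 3983 mg/L.

X ≈ 3980 mg/L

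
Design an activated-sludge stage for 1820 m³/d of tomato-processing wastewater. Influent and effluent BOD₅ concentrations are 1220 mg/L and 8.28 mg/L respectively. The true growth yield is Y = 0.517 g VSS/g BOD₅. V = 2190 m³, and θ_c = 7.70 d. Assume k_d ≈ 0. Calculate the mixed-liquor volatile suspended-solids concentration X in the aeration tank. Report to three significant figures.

From V·X = Y·Q·(S₀ − S)·θ_c (decay neglected): X = 0.517 × 1820 × (1220 − 8.28) × 7.70 / 2190 = 4009 mg/L.

X ≈ 4010 mg/L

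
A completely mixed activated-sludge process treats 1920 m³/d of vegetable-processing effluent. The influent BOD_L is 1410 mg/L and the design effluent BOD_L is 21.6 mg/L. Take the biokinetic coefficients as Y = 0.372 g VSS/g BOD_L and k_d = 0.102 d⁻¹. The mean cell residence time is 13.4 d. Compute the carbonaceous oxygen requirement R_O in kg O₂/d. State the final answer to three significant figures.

Observed yield with endogenous decay: Y_obs = Y / (1 + k_d·θ_c) = 0.372 / (1 + 0.102 × 13.4) = 0.372 / 2.367 = 0.1572 g VSS/g BOD_L.
Q·(S₀ − S) = 1920 × (1410 − 21.6) × 10⁻³ = 2666 kg/d removed.
P_X = Y_obs·Q·(S₀ − S) = 0.1572 × 2666 = 419.0 kg VSS/d.
R_O = Q·(S₀ − S) − 1.42·P_X = 2666 − 1.42 × 419.0 = 2071 kg O₂/d.

R_O ≈ 2070 kg O₂/d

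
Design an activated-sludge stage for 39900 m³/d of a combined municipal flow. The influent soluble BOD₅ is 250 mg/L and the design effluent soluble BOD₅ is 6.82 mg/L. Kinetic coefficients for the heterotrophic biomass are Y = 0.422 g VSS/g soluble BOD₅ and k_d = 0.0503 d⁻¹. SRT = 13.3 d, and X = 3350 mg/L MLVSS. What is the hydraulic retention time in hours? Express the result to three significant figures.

τ ≈ 5.86 h

From the SRT design equation V = Y Q (S₀−S) θ_c / [X (1 + k_d θ_c)] = 0.422 × 39900 × (250 − 6.82) × 13.3 / [3350 × (1 + 0.0503 × 13.3)] = 5.45×10^7 / 5591 = 9740 m³.
Hydraulic retention time τ = V/Q = 9740 / 39900 = 0.2441 d = 5.859 h.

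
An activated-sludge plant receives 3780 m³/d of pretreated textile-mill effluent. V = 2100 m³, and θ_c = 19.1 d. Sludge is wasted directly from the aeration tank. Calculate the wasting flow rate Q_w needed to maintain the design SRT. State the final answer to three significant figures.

Q_w ≈ 110 m³/d

Wasting from the aeration tank: Q_w = V / θ_c = 2100 / 19.1 = 109.9 m³/d.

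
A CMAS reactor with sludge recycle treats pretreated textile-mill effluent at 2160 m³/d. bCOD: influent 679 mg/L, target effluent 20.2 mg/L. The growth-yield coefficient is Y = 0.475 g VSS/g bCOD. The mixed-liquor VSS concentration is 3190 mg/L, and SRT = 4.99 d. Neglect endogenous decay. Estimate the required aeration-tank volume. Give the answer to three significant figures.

Biomass mass balance (decay neglected): V·X = Y·Q·(S₀ − S)·θ_c, so V = 0.475 × 2160 × (679 − 20.2) × 4.99 / 3190 = 1057 m³.

V ≈ 1060 m³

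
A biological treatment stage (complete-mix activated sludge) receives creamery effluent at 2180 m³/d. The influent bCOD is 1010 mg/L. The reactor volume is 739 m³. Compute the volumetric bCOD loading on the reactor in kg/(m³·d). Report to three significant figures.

L_v ≈ 2.98 kg bCOD/(m³·d)

L_v = Q S₀ / V = 2180 × 1010 × 10⁻³ / 739.0 = 2.979 kg/(m³·d).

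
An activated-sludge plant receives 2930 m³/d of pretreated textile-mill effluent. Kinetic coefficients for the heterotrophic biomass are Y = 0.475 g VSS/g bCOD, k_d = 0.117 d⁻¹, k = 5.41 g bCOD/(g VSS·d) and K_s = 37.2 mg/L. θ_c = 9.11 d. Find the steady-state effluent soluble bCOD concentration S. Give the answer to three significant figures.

S ≈ 3.60 mg/L

From the Monod/SRT balance for a CMAS, S = K_s·(1+k_d θ_c)/[θ_c·(Y k − k_d) − 1] = 37.2 × (1 + 0.117 × 9.11) / [9.11 × (0.475 × 5.41 − 0.117) − 1] = 76.85 / 21.34 = 3.600 mg/L.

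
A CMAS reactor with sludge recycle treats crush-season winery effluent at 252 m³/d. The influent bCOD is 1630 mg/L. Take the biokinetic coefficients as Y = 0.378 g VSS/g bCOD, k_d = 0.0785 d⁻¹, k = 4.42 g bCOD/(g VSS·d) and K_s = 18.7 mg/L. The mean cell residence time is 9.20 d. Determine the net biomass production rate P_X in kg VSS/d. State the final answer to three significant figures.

P_X ≈ 90.0 kg VSS/d

Effluent substrate depends only on kinetics and SRT: S = K_s(1 + k_d θ_c) / [θ_c(Yk − k_d) − 1] = 18.7 × (1 + 0.0785 × 9.20) / [9.20 × (0.378 × 4.42 − 0.0785) − 1] = 32.21 / 13.65 = 2.360 mg/L.
Correct the yield for decay: Y_obs = Y/(1 + k_d θ_c) = 0.378 / (1 + 0.0785 × 9.20) = 0.378 / 1.722 = 0.2195.
Mass of bCOD removed per day: Q(S₀ − S) = 252 × 1628 g/m³ = 410.2 kg/d.
So the net sludge growth is P_X = 0.2195 × 410.2 = 90.03 kg VSS/d.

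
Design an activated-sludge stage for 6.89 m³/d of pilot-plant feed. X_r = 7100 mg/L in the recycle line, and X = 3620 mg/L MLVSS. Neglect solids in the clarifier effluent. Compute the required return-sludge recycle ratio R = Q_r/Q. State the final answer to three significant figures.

R ≈ 1.04

Mass balance around the secondary clarifier (neglecting effluent solids): R = X / (X_r − X) = 3620 / (7100 − 3620) = 1.040.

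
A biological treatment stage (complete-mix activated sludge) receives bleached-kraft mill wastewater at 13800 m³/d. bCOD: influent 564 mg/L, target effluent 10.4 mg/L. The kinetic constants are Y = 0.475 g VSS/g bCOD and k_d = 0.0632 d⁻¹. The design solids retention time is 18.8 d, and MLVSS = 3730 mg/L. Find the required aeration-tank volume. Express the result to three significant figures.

Rearranging the biomass balance for a CMAS with decay, V = Y·Q·ΔS·θ_c / [X·(1+k_d θ_c)] = 0.475 × 13800 × (564 − 10.4) × 18.8 / [3730 × (1 + 0.0632 × 18.8)] = 6.82×10^7 / 8162 = 8359 m³.

V ≈ 8360 m³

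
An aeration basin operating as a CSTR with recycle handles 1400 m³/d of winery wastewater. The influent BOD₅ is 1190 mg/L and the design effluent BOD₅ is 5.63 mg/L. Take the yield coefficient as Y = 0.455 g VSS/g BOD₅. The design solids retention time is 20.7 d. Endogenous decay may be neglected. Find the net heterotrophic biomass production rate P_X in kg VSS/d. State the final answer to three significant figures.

With endogenous decay neglected, the observed yield equals the true yield: Y_obs = Y = 0.455 g VSS/g BOD₅.
ΔS = 1190 − 5.63 = 1184 mg/L, so the substrate removal rate is 1400 × 1184/1000 = 1658 kg BOD₅/d.
Net biomass production P_X = Y_obs × Q·(S₀ − S) = 0.4550 × 1658 = 754.4 kg VSS/d.

P_X ≈ 754 kg VSS/d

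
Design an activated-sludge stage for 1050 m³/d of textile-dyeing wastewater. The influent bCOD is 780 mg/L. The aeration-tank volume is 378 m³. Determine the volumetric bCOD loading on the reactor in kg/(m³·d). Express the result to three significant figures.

Volumetric loading L_v = Q·S₀ / V = 1050 × 780 g/m³ / 378.0 m³ = 2167 g/(m³·d) = 2.167 kg bCOD/(m³·d).

L_v ≈ 2.17 kg bCOD/(m³·d)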